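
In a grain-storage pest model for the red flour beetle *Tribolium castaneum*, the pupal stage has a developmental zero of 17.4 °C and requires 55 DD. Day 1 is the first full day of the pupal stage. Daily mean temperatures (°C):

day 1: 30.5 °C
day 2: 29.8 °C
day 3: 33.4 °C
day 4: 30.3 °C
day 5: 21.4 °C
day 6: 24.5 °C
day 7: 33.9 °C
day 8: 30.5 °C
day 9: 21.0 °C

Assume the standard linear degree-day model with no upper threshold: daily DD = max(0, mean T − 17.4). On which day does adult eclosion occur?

day 5

Daily DD above 17.4 °C: 13.1, 12.4, 16.0, 12.9, 4.0, 7.1, 16.5, 13.1, 3.6.
Cumulative: 13.1, 25.5, 41.5, 54.4, 58.4, 65.5, 82.0, 95.1, 98.7.
The total first reaches 55 DD on day 5.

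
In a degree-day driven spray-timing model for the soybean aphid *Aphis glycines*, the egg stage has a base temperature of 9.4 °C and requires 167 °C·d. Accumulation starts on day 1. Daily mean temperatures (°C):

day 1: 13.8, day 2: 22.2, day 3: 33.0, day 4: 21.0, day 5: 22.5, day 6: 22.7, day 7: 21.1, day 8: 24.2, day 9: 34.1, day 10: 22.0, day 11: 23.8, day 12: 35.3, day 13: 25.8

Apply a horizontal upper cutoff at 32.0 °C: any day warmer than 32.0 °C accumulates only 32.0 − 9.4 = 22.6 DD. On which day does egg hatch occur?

Daily DD above 9.4 °C (capped at 22.6): 4.4, 12.8, 22.6, 11.6, 13.1, 13.3, 11.7, 14.8, 22.6, 12.6, 14.4, 22.6, 16.4.
Cumulative: 4.4, 17.2, 39.8, 51.4, 64.5, 77.8, 89.5, 104.3, 126.9, 139.5, 153.9, 176.5, 192.9.
The total first reaches 167 DD on day 12.

day 12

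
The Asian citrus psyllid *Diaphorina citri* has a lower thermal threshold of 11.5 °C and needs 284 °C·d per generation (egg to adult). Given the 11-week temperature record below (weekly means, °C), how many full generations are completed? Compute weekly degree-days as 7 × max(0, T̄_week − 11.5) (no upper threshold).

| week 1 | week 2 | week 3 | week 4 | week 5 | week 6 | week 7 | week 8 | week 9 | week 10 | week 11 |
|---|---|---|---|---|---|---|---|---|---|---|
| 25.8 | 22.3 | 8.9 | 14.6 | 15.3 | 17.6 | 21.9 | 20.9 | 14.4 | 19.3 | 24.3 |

2 generations

Weekly DD (7 × max(0, T̄ − 11.5)): 100.1, 75.6, 0.0, 21.7, 26.6, 42.7, 72.8, 65.8, 20.3, 54.6, 89.6.
Season total = 569.8 DD.
Complete generations = ⌊569.8 / 284⌋ = 2.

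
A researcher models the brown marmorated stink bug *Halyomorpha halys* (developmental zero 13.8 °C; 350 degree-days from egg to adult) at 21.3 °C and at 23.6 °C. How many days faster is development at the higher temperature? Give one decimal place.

11.0 days

At 21.3 °C: 350 / (21.3 − 13.8) = 350 / 7.5 = 46.667 d.
At 23.6 °C: 350 / (23.6 − 13.8) = 350 / 9.8 = 35.714 d.
Difference = |46.667 − 35.714| = 10.952 ≈ 11.0 days.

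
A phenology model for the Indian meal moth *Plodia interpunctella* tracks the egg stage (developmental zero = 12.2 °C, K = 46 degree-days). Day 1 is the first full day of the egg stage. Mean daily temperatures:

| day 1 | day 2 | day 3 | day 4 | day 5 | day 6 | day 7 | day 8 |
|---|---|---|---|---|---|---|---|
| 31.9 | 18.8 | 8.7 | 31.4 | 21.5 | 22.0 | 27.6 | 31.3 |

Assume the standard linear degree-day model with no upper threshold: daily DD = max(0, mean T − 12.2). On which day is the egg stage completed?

Daily DD above 12.2 °C: 19.7, 6.6, 0.0, 19.2, 9.3, 9.8, 15.4, 19.1.
Cumulative: 19.7, 26.3, 26.3, 45.5, 54.8, 64.6, 80.0, 99.1.
The total first reaches 46 DD on day 5.

day 5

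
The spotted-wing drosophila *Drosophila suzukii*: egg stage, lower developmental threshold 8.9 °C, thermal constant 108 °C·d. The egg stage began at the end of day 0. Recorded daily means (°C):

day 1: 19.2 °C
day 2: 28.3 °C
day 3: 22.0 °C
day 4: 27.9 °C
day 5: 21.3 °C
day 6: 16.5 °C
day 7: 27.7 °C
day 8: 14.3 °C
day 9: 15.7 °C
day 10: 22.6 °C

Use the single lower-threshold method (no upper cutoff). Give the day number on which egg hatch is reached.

Daily DD above 8.9 °C: 10.3, 19.4, 13.1, 19.0, 12.4, 7.6, 18.8, 5.4, 6.8, 13.7.
Cumulative: 10.3, 29.7, 42.8, 61.8, 74.2, 81.8, 100.6, 106.0, 112.8, 126.5.
The total first reaches 108 DD on day 9.

day 9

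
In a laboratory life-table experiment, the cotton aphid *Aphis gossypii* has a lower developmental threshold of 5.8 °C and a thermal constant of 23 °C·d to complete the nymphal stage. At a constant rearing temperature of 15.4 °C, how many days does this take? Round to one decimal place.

Daily accumulation = 15.4 − 5.8 = 9.6 DD/day.
Duration = 23 / 9.6 = 2.396 ≈ 2.4 days.

2.4 days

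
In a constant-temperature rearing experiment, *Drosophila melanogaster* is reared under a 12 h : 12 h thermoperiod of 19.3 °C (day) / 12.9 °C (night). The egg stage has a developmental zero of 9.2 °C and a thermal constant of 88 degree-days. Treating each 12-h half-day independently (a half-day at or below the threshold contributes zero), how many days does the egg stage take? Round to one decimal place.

12.8 days

Day half: max(0, 19.3 − 9.2) × 0.5 = 10.1 × 0.5 = 5.05 DD.
Night half: max(0, 12.9 − 9.2) × 0.5 = 3.7 × 0.5 = 1.85 DD.
Per 24 h: 6.90 DD/day.
Duration = 88 / 6.90 = 12.754 ≈ 12.8 days.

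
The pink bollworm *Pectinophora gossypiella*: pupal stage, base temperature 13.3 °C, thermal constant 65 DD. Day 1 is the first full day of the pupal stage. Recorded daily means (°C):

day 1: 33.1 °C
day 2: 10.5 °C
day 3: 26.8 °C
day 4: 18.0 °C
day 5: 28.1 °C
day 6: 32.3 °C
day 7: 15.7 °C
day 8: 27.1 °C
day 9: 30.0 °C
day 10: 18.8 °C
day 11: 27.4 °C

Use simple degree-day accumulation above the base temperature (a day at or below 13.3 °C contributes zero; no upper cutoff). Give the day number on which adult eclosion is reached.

Daily DD above 13.3 °C: 19.8, 0.0, 13.5, 4.7, 14.8, 19.0, 2.4, 13.8, 16.7, 5.5, 14.1.
Cumulative: 19.8, 19.8, 33.3, 38.0, 52.8, 71.8, 74.2, 88.0, 104.7, 110.2, 124.3.
The total first reaches 65 DD on day 6.

day 6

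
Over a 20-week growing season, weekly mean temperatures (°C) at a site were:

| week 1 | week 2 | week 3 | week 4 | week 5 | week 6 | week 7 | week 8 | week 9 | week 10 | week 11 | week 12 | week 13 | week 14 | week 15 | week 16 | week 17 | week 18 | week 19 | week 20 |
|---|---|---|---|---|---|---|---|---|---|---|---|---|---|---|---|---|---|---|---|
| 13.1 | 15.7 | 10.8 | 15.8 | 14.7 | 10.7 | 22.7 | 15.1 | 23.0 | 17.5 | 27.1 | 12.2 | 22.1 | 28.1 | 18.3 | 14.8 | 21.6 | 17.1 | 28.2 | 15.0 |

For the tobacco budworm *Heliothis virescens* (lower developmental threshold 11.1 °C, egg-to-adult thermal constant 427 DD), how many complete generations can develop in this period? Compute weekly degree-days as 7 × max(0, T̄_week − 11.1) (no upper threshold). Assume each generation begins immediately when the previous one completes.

2 generations

Weekly DD (7 × max(0, T̄ − 11.1)): 14.0, 32.2, 0.0, 32.9, 25.2, 0.0, 81.2, 28.0, 83.3, 44.8, 112.0, 7.7, 77.0, 119.0, 50.4, 25.9, 73.5, 42.0, 119.7, 27.3.
Season total = 996.1 DD.
Complete generations = ⌊996.1 / 427⌋ = 2.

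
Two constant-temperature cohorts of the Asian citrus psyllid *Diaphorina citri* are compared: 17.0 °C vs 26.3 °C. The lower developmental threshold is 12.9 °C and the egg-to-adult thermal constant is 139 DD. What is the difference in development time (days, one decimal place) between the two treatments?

23.5 days

At 17.0 °C: 139 / (17.0 − 12.9) = 139 / 4.1 = 33.902 d.
At 26.3 °C: 139 / (26.3 − 12.9) = 139 / 13.4 = 10.373 d.
Difference = |33.902 − 10.373| = 23.529 ≈ 23.5 days.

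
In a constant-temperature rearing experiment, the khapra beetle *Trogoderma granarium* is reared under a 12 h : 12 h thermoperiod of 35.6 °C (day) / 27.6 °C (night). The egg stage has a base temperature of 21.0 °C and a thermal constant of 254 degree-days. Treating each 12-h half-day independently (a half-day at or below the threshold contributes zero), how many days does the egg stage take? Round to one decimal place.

Day half: max(0, 35.6 − 21.0) × 0.5 = 14.6 × 0.5 = 7.30 DD.
Night half: max(0, 27.6 − 21.0) × 0.5 = 6.6 × 0.5 = 3.30 DD.
Per 24 h: 10.60 DD/day.
Duration = 254 / 10.60 = 23.962 ≈ 24.0 days.

24.0 days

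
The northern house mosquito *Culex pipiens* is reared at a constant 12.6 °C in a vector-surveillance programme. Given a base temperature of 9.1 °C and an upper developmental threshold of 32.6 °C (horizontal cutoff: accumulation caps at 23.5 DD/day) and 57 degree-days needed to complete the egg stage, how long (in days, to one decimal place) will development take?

16.3 days

Daily accumulation = 12.6 − 9.1 = 3.5 DD/day.
Duration = 57 / 3.5 = 16.286 ≈ 16.3 days.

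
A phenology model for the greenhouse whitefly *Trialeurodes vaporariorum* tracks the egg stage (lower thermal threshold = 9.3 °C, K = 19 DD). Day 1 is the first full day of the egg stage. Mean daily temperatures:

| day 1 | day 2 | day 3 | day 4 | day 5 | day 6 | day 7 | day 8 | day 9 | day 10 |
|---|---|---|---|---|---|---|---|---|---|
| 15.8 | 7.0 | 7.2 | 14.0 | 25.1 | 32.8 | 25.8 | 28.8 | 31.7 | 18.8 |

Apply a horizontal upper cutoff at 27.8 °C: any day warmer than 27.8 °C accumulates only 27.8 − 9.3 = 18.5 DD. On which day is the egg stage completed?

Daily DD above 9.3 °C (capped at 18.5): 6.5, 0.0, 0.0, 4.7, 15.8, 18.5, 16.5, 18.5, 18.5, 9.5.
Cumulative: 6.5, 6.5, 6.5, 11.2, 27.0, 45.5, 62.0, 80.5, 99.0, 108.5.
The total first reaches 19 DD on day 5.

day 5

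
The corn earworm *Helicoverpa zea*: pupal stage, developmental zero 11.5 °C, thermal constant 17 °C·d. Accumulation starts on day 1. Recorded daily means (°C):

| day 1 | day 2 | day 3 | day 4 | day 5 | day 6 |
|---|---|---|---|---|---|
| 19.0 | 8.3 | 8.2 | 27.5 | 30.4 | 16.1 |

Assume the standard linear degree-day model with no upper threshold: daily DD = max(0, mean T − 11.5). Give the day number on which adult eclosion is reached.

day 4

Daily DD above 11.5 °C: 7.5, 0.0, 0.0, 16.0, 18.9, 4.6.
Cumulative: 7.5, 7.5, 7.5, 23.5, 42.4, 47.0.
The total first reaches 17 DD on day 4.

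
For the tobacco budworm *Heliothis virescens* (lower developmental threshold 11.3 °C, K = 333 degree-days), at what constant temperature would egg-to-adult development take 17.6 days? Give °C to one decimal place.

30.2 °C

Required daily accumulation = 333 / 17.6 = 18.920 DD/day.
T = T_base + 18.920 = 11.3 + 18.920 = 30.220 ≈ 30.2 °C.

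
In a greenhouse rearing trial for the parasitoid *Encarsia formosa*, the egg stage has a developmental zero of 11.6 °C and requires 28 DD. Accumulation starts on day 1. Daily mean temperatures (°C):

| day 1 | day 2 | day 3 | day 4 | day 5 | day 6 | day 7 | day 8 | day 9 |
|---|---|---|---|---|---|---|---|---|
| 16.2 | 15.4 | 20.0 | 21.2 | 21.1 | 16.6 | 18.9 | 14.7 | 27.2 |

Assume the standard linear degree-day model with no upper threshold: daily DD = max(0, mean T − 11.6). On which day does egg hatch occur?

day 5

Daily DD above 11.6 °C: 4.6, 3.8, 8.4, 9.6, 9.5, 5.0, 7.3, 3.1, 15.6.
Cumulative: 4.6, 8.4, 16.8, 26.4, 35.9, 40.9, 48.2, 51.3, 66.9.
The total first reaches 28 DD on day 5.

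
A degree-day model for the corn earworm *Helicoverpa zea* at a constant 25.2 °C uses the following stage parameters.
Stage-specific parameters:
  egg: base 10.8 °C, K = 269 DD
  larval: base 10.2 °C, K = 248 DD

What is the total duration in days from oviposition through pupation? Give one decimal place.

35.2 days

egg: 269 / (25.2 − 10.8) = 269 / 14.4 = 18.681 d.
larval: 248 / (25.2 − 10.2) = 248 / 15.0 = 16.533 d.
Sum = 35.214 ≈ 35.2 days.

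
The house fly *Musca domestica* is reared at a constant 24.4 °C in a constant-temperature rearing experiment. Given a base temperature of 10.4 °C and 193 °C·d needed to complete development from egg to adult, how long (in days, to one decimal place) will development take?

Daily accumulation = 24.4 − 10.4 = 14.0 DD/day.
Duration = 193 / 14.0 = 13.786 ≈ 13.8 days.

13.8 days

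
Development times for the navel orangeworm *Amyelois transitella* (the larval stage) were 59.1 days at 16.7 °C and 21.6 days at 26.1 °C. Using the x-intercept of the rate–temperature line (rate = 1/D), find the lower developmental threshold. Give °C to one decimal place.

Equal thermal constants: D₁(T₁ − T_b) = D₂(T₂ − T_b).
59.1·(16.7 − T_b) = 21.6·(26.1 − T_b)
T_b = (59.1·16.7 − 21.6·26.1) / (59.1 − 21.6) = 423.21 / 37.5 = 11.286 °C ≈ 11.3 °C.

11.3 °C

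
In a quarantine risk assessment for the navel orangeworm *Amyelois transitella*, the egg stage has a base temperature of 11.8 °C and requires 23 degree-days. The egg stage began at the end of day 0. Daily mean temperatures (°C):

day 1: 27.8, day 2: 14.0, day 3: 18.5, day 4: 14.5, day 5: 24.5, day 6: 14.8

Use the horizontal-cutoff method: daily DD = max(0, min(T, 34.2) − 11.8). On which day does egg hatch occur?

day 3

Daily DD above 11.8 °C (capped at 22.4): 16.0, 2.2, 6.7, 2.7, 12.7, 3.0.
Cumulative: 16.0, 18.2, 24.9, 27.6, 40.3, 43.3.
The total first reaches 23 DD on day 3.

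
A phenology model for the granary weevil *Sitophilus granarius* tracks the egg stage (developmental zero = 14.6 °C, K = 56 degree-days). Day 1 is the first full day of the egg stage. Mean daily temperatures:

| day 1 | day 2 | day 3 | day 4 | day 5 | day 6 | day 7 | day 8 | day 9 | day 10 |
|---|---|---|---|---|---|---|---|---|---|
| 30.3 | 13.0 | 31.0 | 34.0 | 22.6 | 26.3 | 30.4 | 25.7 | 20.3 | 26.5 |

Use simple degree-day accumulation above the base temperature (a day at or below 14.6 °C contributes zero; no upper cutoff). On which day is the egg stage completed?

Daily DD above 14.6 °C: 15.7, 0.0, 16.4, 19.4, 8.0, 11.7, 15.8, 11.1, 5.7, 11.9.
Cumulative: 15.7, 15.7, 32.1, 51.5, 59.5, 71.2, 87.0, 98.1, 103.8, 115.7.
The total first reaches 56 DD on day 5.

day 5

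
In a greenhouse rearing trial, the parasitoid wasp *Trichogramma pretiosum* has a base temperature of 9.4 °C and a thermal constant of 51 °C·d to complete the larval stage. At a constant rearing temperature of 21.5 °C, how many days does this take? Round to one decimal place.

Daily accumulation = 21.5 − 9.4 = 12.1 DD/day.
Duration = 51 / 12.1 = 4.215 ≈ 4.2 days.

4.2 days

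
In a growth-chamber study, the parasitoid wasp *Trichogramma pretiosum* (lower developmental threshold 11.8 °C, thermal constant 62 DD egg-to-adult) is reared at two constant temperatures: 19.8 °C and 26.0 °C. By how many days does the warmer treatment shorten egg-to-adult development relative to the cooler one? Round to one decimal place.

3.4 days

At 19.8 °C: 62 / (19.8 − 11.8) = 62 / 8.0 = 7.750 d.
At 26.0 °C: 62 / (26.0 − 11.8) = 62 / 14.2 = 4.366 d.
Difference = |7.750 − 4.366| = 3.384 ≈ 3.4 days.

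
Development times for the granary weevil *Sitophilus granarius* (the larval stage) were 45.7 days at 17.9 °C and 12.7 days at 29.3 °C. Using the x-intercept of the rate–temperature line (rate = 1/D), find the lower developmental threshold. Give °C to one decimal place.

Under the model K = D·(T − T_b), so D₁·(T₁ − T_b) = D₂·(T₂ − T_b).
45.7·(17.9 − T_b) = 12.7·(29.3 − T_b)
T_b = (45.7·17.9 − 12.7·29.3) / (45.7 − 12.7) = 445.92 / 33.0 = 13.513 °C ≈ 13.5 °C.

13.5 °C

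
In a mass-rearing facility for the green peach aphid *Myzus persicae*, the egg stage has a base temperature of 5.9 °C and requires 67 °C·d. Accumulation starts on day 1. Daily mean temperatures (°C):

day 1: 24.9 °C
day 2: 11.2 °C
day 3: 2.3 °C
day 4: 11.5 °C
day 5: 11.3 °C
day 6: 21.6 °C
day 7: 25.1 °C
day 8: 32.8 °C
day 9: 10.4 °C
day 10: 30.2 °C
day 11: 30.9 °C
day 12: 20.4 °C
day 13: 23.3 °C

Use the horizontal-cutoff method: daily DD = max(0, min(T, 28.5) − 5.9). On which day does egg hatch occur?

day 7

Daily DD above 5.9 °C (capped at 22.6): 19.0, 5.3, 0.0, 5.6, 5.4, 15.7, 19.2, 22.6, 4.5, 22.6, 22.6, 14.5, 17.4.
Cumulative: 19.0, 24.3, 24.3, 29.9, 35.3, 51.0, 70.2, 92.8, 97.3, 119.9, 142.5, 157.0, 174.4.
The total first reaches 67 DD on day 7.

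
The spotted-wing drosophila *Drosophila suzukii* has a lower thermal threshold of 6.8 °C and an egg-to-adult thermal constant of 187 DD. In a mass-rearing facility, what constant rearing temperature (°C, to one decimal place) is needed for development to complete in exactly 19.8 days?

Required daily accumulation = 187 / 19.8 = 9.444 DD/day.
T = T_base + 9.444 = 6.8 + 9.444 = 16.244 ≈ 16.2 °C.

16.2 °C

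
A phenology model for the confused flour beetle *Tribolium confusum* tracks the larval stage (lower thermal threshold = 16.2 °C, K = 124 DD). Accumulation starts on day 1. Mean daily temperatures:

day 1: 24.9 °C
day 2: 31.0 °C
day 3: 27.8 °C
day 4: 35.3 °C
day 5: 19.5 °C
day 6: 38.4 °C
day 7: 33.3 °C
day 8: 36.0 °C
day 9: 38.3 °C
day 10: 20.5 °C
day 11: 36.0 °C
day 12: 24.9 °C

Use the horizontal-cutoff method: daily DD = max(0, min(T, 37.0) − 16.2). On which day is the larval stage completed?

day 9

Daily DD above 16.2 °C (capped at 20.8): 8.7, 14.8, 11.6, 19.1, 3.3, 20.8, 17.1, 19.8, 20.8, 4.3, 19.8, 8.7.
Cumulative: 8.7, 23.5, 35.1, 54.2, 57.5, 78.3, 95.4, 115.2, 136.0, 140.3, 160.1, 168.8.
The total first reaches 124 DD on day 9.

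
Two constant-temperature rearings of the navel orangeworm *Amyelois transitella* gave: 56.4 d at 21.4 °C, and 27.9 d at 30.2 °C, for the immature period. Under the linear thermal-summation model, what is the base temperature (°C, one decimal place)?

12.8 °C

Under the model K = D·(T − T_b), so D₁·(T₁ − T_b) = D₂·(T₂ − T_b).
56.4·(21.4 − T_b) = 27.9·(30.2 − T_b)
T_b = (56.4·21.4 − 27.9·30.2) / (56.4 − 27.9) = 364.38 / 28.5 = 12.785 °C ≈ 12.8 °C.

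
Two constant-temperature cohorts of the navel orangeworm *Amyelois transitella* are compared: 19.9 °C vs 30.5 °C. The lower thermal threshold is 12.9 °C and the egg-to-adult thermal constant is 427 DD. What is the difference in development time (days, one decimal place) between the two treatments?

At 19.9 °C: 427 / (19.9 − 12.9) = 427 / 7.0 = 61.000 d.
At 30.5 °C: 427 / (30.5 − 12.9) = 427 / 17.6 = 24.261 d.
Difference = |61.000 − 24.261| = 36.739 ≈ 36.7 days.

36.7 days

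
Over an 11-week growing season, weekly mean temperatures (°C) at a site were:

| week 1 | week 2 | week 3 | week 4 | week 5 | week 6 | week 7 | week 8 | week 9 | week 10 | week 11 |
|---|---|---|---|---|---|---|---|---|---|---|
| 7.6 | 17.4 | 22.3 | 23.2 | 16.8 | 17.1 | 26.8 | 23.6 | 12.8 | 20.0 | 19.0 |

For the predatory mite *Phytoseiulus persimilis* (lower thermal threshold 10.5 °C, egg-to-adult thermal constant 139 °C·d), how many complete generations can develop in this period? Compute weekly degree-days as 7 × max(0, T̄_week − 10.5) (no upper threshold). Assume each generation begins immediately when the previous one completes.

4 generations

Weekly DD (7 × max(0, T̄ − 10.5)): 0.0, 48.3, 82.6, 88.9, 44.1, 46.2, 114.1, 91.7, 16.1, 66.5, 59.5.
Season total = 658.0 DD.
Complete generations = ⌊658.0 / 139⌋ = 4.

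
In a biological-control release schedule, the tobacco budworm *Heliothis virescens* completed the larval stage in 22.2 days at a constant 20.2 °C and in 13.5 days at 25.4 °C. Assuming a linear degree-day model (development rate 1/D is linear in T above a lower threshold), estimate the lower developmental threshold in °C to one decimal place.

12.1 °C

Equal thermal constants: D₁(T₁ − T_b) = D₂(T₂ − T_b).
22.2·(20.2 − T_b) = 13.5·(25.4 − T_b)
T_b = (22.2·20.2 − 13.5·25.4) / (22.2 − 13.5) = 105.54 / 8.7 = 12.131 °C ≈ 12.1 °C.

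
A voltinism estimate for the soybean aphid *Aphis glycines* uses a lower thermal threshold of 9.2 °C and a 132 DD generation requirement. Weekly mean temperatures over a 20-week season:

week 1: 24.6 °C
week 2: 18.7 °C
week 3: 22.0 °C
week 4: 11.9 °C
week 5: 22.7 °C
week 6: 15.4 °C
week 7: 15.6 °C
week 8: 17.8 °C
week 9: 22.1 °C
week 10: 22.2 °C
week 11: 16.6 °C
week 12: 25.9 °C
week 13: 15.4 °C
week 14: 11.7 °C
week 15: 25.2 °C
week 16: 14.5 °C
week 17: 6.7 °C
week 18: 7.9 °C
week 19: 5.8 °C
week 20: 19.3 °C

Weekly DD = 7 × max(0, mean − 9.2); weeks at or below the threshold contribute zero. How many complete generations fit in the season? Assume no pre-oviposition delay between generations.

Weekly DD (7 × max(0, T̄ − 9.2)): 107.8, 66.5, 89.6, 18.9, 94.5, 43.4, 44.8, 60.2, 90.3, 91.0, 51.8, 116.9, 43.4, 17.5, 112.0, 37.1, 0.0, 0.0, 0.0, 70.7.
Season total = 1156.4 DD.
Complete generations = ⌊1156.4 / 132⌋ = 8.

8 generations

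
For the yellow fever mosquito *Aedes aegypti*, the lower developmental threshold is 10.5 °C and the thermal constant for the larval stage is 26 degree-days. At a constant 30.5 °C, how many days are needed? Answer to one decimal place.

Daily accumulation = 30.5 − 10.5 = 20.0 DD/day.
Duration = 26 / 20.0 = 1.300 ≈ 1.3 days.

1.3 days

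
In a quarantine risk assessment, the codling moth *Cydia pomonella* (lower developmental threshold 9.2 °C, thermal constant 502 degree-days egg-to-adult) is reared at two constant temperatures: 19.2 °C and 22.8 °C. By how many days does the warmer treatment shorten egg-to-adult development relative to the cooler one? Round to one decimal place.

At 19.2 °C: 502 / (19.2 − 9.2) = 502 / 10.0 = 50.200 d.
At 22.8 °C: 502 / (22.8 − 9.2) = 502 / 13.6 = 36.912 d.
Difference = |50.200 − 36.912| = 13.288 ≈ 13.3 days.

13.3 days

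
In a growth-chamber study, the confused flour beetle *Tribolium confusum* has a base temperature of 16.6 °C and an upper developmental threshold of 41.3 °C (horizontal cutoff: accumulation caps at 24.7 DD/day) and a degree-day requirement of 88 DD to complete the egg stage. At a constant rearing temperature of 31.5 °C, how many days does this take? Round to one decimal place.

5.9 days

Daily accumulation = 31.5 − 16.6 = 14.9 DD/day.
Duration = 88 / 14.9 = 5.906 ≈ 5.9 days.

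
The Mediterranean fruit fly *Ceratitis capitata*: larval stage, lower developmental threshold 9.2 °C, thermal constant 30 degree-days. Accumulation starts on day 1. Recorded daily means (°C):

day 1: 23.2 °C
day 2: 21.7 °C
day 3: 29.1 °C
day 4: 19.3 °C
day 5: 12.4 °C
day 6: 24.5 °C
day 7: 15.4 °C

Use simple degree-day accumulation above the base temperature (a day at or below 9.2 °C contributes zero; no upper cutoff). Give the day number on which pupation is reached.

day 3

Daily DD above 9.2 °C: 14.0, 12.5, 19.9, 10.1, 3.2, 15.3, 6.2.
Cumulative: 14.0, 26.5, 46.4, 56.5, 59.7, 75.0, 81.2.
The total first reaches 30 DD on day 3.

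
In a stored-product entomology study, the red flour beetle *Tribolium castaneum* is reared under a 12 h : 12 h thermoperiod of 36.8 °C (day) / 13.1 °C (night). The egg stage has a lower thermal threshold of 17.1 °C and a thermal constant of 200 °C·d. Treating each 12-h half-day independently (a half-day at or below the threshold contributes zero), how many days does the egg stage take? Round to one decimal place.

20.3 days

Day half: max(0, 36.8 − 17.1) × 0.5 = 19.7 × 0.5 = 9.85 DD.
Night half: max(0, 13.1 − 17.1) × 0.5 = 0.0 × 0.5 = 0.00 DD.
Per 24 h: 9.85 DD/day.
Duration = 200 / 9.85 = 20.305 ≈ 20.3 days.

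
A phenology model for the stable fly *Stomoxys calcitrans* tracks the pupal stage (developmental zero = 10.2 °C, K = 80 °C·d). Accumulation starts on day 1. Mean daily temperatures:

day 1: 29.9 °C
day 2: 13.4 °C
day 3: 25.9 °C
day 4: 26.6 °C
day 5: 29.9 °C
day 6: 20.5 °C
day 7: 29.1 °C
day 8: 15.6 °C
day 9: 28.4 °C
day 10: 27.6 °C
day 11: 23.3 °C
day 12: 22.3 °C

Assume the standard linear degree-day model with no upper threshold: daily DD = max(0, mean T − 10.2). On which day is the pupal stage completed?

Daily DD above 10.2 °C: 19.7, 3.2, 15.7, 16.4, 19.7, 10.3, 18.9, 5.4, 18.2, 17.4, 13.1, 12.1.
Cumulative: 19.7, 22.9, 38.6, 55.0, 74.7, 85.0, 103.9, 109.3, 127.5, 144.9, 158.0, 170.1.
The total first reaches 80 DD on day 6.

day 6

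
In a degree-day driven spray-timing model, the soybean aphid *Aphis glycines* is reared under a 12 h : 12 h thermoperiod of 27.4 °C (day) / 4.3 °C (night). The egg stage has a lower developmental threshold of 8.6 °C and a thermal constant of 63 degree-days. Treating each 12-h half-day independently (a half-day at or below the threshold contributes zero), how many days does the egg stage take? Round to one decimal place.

Day half: max(0, 27.4 − 8.6) × 0.5 = 18.8 × 0.5 = 9.40 DD.
Night half: max(0, 4.3 − 8.6) × 0.5 = 0.0 × 0.5 = 0.00 DD.
Per 24 h: 9.40 DD/day.
Duration = 63 / 9.40 = 6.702 ≈ 6.7 days.

6.7 days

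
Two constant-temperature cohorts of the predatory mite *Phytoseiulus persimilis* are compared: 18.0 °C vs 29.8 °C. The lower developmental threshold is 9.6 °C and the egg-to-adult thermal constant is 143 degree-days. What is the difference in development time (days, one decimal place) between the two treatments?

9.9 days

At 18.0 °C: 143 / (18.0 − 9.6) = 143 / 8.4 = 17.024 d.
At 29.8 °C: 143 / (29.8 − 9.6) = 143 / 20.2 = 7.079 d.
Difference = |17.024 − 7.079| = 9.945 ≈ 9.9 days.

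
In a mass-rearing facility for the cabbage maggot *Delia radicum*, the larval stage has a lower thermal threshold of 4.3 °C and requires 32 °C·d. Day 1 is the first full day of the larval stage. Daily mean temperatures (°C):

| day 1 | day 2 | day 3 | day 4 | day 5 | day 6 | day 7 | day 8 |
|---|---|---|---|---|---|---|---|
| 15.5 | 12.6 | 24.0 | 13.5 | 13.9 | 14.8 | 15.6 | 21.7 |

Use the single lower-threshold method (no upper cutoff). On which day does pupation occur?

Daily DD above 4.3 °C: 11.2, 8.3, 19.7, 9.2, 9.6, 10.5, 11.3, 17.4.
Cumulative: 11.2, 19.5, 39.2, 48.4, 58.0, 68.5, 79.8, 97.2.
The total first reaches 32 DD on day 3.

day 3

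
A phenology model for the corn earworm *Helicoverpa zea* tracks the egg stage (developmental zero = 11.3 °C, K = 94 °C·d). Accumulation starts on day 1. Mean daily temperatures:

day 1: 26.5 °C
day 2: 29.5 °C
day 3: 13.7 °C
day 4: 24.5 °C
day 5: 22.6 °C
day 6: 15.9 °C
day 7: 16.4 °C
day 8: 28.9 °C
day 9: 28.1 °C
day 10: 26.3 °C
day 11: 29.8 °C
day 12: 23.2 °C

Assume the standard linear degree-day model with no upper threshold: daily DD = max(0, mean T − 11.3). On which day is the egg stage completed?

Daily DD above 11.3 °C: 15.2, 18.2, 2.4, 13.2, 11.3, 4.6, 5.1, 17.6, 16.8, 15.0, 18.5, 11.9.
Cumulative: 15.2, 33.4, 35.8, 49.0, 60.3, 64.9, 70.0, 87.6, 104.4, 119.4, 137.9, 149.8.
The total first reaches 94 DD on day 9.

day 9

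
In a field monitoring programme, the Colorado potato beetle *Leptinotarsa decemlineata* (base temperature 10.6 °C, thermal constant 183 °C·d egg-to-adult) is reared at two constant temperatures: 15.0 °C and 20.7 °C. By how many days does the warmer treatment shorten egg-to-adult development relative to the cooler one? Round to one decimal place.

23.5 days

At 15.0 °C: 183 / (15.0 − 10.6) = 183 / 4.4 = 41.591 d.
At 20.7 °C: 183 / (20.7 − 10.6) = 183 / 10.1 = 18.119 d.
Difference = |41.591 − 18.119| = 23.472 ≈ 23.5 days.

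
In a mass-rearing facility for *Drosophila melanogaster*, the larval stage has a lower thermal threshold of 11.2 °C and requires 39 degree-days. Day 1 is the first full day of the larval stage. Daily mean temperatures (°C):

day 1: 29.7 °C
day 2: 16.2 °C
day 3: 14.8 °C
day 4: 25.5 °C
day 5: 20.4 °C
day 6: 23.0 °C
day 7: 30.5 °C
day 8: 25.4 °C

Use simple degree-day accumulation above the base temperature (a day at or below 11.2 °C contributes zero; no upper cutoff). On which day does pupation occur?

Daily DD above 11.2 °C: 18.5, 5.0, 3.6, 14.3, 9.2, 11.8, 19.3, 14.2.
Cumulative: 18.5, 23.5, 27.1, 41.4, 50.6, 62.4, 81.7, 95.9.
The total first reaches 39 DD on day 4.

day 4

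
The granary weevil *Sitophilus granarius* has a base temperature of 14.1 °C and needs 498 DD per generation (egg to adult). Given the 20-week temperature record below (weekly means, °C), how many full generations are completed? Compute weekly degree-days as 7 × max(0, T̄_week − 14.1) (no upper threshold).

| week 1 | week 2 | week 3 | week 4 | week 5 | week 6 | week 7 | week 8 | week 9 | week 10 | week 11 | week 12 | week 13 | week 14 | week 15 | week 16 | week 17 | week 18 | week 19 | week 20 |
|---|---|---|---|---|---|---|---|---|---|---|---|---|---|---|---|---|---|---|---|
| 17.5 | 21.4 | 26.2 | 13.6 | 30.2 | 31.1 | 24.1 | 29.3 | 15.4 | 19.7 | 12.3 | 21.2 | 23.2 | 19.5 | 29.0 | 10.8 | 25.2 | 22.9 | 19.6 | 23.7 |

2 generations

Weekly DD (7 × max(0, T̄ − 14.1)): 23.8, 51.1, 84.7, 0.0, 112.7, 119.0, 70.0, 106.4, 9.1, 39.2, 0.0, 49.7, 63.7, 37.8, 104.3, 0.0, 77.7, 61.6, 38.5, 67.2.
Season total = 1116.5 DD.
Complete generations = ⌊1116.5 / 498⌋ = 2.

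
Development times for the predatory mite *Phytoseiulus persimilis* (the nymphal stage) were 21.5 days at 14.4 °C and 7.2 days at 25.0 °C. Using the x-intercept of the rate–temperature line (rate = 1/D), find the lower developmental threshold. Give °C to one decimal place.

9.1 °C

Under the model K = D·(T − T_b), so D₁·(T₁ − T_b) = D₂·(T₂ − T_b).
21.5·(14.4 − T_b) = 7.2·(25.0 − T_b)
T_b = (21.5·14.4 − 7.2·25.0) / (21.5 − 7.2) = 129.60 / 14.3 = 9.063 °C ≈ 9.1 °C.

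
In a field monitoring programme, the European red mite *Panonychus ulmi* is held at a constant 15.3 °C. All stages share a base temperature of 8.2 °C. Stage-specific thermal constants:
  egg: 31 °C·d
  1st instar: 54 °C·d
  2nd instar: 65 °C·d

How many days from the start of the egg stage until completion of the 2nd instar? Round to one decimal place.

21.1 days

Daily accumulation at 15.3 °C = 15.3 − 8.2 = 7.1 DD/day.
Total K = 31 + 54 + 65 = 150 DD.
Total duration = 150 / 7.1 = 21.127 ≈ 21.1 days.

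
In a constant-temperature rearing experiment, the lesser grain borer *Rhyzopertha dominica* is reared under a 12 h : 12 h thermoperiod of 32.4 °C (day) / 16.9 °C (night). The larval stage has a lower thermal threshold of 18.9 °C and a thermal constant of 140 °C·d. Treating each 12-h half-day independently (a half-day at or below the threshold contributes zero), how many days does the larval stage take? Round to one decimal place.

Day half: max(0, 32.4 − 18.9) × 0.5 = 13.5 × 0.5 = 6.75 DD.
Night half: max(0, 16.9 − 18.9) × 0.5 = 0.0 × 0.5 = 0.00 DD.
Per 24 h: 6.75 DD/day.
Duration = 140 / 6.75 = 20.741 ≈ 20.7 days.

20.7 days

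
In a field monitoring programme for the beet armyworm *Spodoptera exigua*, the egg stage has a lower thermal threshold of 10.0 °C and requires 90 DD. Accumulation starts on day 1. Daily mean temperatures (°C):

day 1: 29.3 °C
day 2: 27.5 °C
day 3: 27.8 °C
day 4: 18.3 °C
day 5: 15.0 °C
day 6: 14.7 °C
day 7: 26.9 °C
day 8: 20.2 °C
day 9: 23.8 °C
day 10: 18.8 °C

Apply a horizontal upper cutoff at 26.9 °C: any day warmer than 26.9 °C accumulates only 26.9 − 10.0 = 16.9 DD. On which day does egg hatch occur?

Daily DD above 10.0 °C (capped at 16.9): 16.9, 16.9, 16.9, 8.3, 5.0, 4.7, 16.9, 10.2, 13.8, 8.8.
Cumulative: 16.9, 33.8, 50.7, 59.0, 64.0, 68.7, 85.6, 95.8, 109.6, 118.4.
The total first reaches 90 DD on day 8.

day 8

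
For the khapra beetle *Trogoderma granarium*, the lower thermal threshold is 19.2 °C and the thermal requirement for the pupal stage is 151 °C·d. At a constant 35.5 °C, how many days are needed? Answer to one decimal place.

9.3 days

Daily accumulation = 35.5 − 19.2 = 16.3 DD/day.
Duration = 151 / 16.3 = 9.264 ≈ 9.3 days.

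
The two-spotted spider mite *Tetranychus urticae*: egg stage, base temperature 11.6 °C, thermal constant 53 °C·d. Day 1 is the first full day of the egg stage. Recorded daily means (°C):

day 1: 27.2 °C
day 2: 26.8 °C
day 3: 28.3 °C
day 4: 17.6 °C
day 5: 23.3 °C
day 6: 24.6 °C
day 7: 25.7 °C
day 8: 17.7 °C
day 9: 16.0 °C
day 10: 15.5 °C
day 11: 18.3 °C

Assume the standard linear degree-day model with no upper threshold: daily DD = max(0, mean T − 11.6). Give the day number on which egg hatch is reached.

day 4

Daily DD above 11.6 °C: 15.6, 15.2, 16.7, 6.0, 11.7, 13.0, 14.1, 6.1, 4.4, 3.9, 6.7.
Cumulative: 15.6, 30.8, 47.5, 53.5, 65.2, 78.2, 92.3, 98.4, 102.8, 106.7, 113.4.
The total first reaches 53 DD on day 4.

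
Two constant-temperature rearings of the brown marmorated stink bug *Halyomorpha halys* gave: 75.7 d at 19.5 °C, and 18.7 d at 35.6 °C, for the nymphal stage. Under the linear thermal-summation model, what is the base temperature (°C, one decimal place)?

14.2 °C

Under the model K = D·(T − T_b), so D₁·(T₁ − T_b) = D₂·(T₂ − T_b).
75.7·(19.5 − T_b) = 18.7·(35.6 − T_b)
T_b = (75.7·19.5 − 18.7·35.6) / (75.7 − 18.7) = 810.43 / 57.0 = 14.218 °C ≈ 14.2 °C.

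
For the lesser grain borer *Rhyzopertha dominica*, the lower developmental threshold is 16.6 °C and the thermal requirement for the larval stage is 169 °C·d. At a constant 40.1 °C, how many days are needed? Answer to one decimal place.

Daily accumulation = 40.1 − 16.6 = 23.5 DD/day.
Duration = 169 / 23.5 = 7.191 ≈ 7.2 days.

7.2 days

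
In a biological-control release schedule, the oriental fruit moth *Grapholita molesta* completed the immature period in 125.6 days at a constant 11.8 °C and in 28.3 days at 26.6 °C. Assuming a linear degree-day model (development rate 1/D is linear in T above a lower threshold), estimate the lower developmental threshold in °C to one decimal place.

Equal thermal constants: D₁(T₁ − T_b) = D₂(T₂ − T_b).
125.6·(11.8 − T_b) = 28.3·(26.6 − T_b)
T_b = (125.6·11.8 − 28.3·26.6) / (125.6 − 28.3) = 729.30 / 97.3 = 7.495 °C ≈ 7.5 °C.

7.5 °C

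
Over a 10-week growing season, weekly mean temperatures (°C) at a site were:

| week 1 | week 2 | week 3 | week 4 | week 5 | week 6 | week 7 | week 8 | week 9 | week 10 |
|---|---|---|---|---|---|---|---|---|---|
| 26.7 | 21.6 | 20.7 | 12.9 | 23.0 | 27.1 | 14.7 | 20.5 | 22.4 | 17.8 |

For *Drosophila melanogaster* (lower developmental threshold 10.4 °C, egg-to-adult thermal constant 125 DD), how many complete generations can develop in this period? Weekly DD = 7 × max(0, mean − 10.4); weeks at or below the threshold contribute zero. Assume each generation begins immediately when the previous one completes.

5 generations

Weekly DD (7 × max(0, T̄ − 10.4)): 114.1, 78.4, 72.1, 17.5, 88.2, 116.9, 30.1, 70.7, 84.0, 51.8.
Season total = 723.8 DD.
Complete generations = ⌊723.8 / 125⌋ = 5.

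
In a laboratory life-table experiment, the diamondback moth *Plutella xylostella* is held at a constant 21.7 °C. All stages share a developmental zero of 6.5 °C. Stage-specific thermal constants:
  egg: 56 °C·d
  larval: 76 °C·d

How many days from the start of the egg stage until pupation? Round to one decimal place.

8.7 days

Daily accumulation at 21.7 °C = 21.7 − 6.5 = 15.2 DD/day.
Total K = 56 + 76 = 132 DD.
Total duration = 132 / 15.2 = 8.684 ≈ 8.7 days.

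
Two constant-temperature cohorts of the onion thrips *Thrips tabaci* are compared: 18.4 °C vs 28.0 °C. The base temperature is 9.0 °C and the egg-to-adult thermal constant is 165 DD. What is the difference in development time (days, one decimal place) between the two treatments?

8.9 days

At 18.4 °C: 165 / (18.4 − 9.0) = 165 / 9.4 = 17.553 d.
At 28.0 °C: 165 / (28.0 − 9.0) = 165 / 19.0 = 8.684 d.
Difference = |17.553 − 8.684| = 8.869 ≈ 8.9 days.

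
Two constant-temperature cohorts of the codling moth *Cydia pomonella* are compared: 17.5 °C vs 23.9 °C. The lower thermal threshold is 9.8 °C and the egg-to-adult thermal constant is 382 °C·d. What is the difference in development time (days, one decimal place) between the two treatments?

22.5 days

At 17.5 °C: 382 / (17.5 − 9.8) = 382 / 7.7 = 49.610 d.
At 23.9 °C: 382 / (23.9 − 9.8) = 382 / 14.1 = 27.092 d.
Difference = |49.610 − 27.092| = 22.518 ≈ 22.5 days.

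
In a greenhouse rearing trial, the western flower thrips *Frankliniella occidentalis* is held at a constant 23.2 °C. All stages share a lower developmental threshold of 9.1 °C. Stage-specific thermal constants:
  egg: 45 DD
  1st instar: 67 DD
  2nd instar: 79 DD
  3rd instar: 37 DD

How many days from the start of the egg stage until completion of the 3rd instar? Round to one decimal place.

16.2 days

Daily accumulation at 23.2 °C = 23.2 − 9.1 = 14.1 DD/day.
Total K = 45 + 67 + 79 + 37 = 228 DD.
Total duration = 228 / 14.1 = 16.170 ≈ 16.2 days.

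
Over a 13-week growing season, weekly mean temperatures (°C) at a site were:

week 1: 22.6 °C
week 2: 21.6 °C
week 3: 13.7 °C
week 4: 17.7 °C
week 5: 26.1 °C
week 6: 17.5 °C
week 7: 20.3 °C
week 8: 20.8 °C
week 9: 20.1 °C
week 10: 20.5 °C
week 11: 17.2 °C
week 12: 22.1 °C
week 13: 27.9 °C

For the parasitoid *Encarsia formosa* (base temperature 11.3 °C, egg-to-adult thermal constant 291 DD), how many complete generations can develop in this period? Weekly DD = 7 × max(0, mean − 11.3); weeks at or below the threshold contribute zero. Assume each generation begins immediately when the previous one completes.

Weekly DD (7 × max(0, T̄ − 11.3)): 79.1, 72.1, 16.8, 44.8, 103.6, 43.4, 63.0, 66.5, 61.6, 64.4, 41.3, 75.6, 116.2.
Season total = 848.4 DD.
Complete generations = ⌊848.4 / 291⌋ = 2.

2 generations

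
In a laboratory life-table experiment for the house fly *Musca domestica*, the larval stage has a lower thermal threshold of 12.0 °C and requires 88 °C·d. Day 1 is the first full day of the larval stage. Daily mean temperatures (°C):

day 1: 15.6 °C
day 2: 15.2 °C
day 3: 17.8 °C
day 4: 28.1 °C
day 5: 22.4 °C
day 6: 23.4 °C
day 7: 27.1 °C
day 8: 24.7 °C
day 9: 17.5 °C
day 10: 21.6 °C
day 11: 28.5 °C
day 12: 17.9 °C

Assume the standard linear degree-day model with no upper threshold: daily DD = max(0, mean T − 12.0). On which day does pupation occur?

Daily DD above 12.0 °C: 3.6, 3.2, 5.8, 16.1, 10.4, 11.4, 15.1, 12.7, 5.5, 9.6, 16.5, 5.9.
Cumulative: 3.6, 6.8, 12.6, 28.7, 39.1, 50.5, 65.6, 78.3, 83.8, 93.4, 109.9, 115.8.
The total first reaches 88 DD on day 10.

day 10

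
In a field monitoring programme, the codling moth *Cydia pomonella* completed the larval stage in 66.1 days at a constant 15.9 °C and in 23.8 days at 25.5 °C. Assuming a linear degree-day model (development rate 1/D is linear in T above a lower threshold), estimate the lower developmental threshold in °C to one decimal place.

Under the model K = D·(T − T_b), so D₁·(T₁ − T_b) = D₂·(T₂ − T_b).
66.1·(15.9 − T_b) = 23.8·(25.5 − T_b)
T_b = (66.1·15.9 − 23.8·25.5) / (66.1 − 23.8) = 444.09 / 42.3 = 10.499 °C ≈ 10.5 °C.

10.5 °C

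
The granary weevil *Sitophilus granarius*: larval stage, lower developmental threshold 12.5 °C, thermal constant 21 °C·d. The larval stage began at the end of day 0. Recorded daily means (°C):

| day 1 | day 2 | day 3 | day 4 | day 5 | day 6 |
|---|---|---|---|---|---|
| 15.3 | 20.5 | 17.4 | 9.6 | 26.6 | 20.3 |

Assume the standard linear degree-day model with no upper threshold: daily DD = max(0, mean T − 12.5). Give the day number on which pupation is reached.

day 5

Daily DD above 12.5 °C: 2.8, 8.0, 4.9, 0.0, 14.1, 7.8.
Cumulative: 2.8, 10.8, 15.7, 15.7, 29.8, 37.6.
The total first reaches 21 DD on day 5.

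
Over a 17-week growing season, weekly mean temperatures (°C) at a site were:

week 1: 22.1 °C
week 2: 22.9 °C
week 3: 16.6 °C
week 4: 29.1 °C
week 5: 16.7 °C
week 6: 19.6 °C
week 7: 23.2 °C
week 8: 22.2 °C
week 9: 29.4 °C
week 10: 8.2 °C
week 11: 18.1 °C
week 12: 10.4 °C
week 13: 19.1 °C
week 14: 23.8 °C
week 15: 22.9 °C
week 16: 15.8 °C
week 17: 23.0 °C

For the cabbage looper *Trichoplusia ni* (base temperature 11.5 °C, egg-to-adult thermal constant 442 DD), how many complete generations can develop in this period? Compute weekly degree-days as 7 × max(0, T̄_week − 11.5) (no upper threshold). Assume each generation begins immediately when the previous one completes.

2 generations

Weekly DD (7 × max(0, T̄ − 11.5)): 74.2, 79.8, 35.7, 123.2, 36.4, 56.7, 81.9, 74.9, 125.3, 0.0, 46.2, 0.0, 53.2, 86.1, 79.8, 30.1, 80.5.
Season total = 1064.0 DD.
Complete generations = ⌊1064.0 / 442⌋ = 2.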